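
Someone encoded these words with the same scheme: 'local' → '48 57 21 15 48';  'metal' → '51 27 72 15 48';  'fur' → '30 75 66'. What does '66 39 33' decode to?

rig

l(#12)→48 and o(#15)→57: differences scale by 3, so n = 3·pos + 12. With a=1..z=26, the number is 3·pos + 12.
Undoing it on 66 39 33: 66→(66−12)÷3=18=r, 39→(39−12)÷3=9=i, 33→(33−12)÷3=7=g.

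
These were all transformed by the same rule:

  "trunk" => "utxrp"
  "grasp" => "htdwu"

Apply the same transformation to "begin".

cgjms

Letter i (0-indexed) is shifted by i+1, so successive shifts are 1, 2, 3, ….
For begin: b+1=c, e+2=g, g+3=j, i+4=m, n+5=s.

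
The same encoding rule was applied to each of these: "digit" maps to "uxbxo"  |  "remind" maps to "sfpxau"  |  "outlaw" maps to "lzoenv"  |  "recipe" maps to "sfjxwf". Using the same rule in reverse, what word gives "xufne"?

ideal

d(3)→u(20) and i(8)→x(23) fit y≡11x+13 (mod 26); the inverse of 11 mod 26 is 19. Each letter's alphabet position (a=0..z=25) is mapped through 11·x+13 mod 26 — an affine cipher.
Undoing it on xufne: x(23)→19·(23−13)≡8=i; u(20)→19·(20−13)≡3=d; f(5)→19·(5−13)≡4=e; n(13)→19·(13−13)≡0=a; e(4)→19·(4−13)≡11=l (all mod 26).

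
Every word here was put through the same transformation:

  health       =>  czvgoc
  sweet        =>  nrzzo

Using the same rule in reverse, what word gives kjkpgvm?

Compare letters: h→c is +21, e→z is +21, a→v is +21 — a constant shift. This is a Caesar cipher with shift 21.
Reversing it on kjkpgvm: k−21=p, j−21=o, k−21=p, p−21=u, g−21=l, v−21=a, m−21=r.

popular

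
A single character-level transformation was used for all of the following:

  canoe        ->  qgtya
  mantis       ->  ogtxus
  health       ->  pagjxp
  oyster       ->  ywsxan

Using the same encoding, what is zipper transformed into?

buddan

c(2)→q(16) and a(0)→g(6) fit y≡5x+6 (mod 26); the inverse of 5 mod 26 is 21. Treating letters as 0–25, the rule is x ↦ 5x + 6 (mod 26).
On zipper: z(25)→5·25+6≡1=b; i(8)→5·8+6≡20=u; p(15)→5·15+6≡3=d; p(15)→5·15+6≡3=d; e(4)→5·4+6≡0=a; r(17)→5·17+6≡13=n (all mod 26).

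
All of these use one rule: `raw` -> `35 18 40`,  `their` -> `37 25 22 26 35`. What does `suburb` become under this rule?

The number is (letter's place in the alphabet, a=1) + 17.
On suburb: s=19→36, u=21→38, b=2→19, u=21→38, r=18→35, b=2→19.

36 38 19 38 35 19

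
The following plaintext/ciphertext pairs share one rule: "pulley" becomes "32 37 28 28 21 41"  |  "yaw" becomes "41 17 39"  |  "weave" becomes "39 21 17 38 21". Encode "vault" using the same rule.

38 17 37 28 36

p is letter #16 and maps to 32: an offset of 16. Each letter is replaced by its alphabet position (a=1..z=26) + 16.
For vault: v=22→38, a=1→17, u=21→37, l=12→28, t=20→36.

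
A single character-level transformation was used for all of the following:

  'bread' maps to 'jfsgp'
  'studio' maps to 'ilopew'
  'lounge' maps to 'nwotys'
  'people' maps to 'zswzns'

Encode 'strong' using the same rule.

Each letter's alphabet position (a=0..z=25) is mapped through 3·x+6 mod 26 — an affine cipher.
For strong: s(18)→3·18+6≡8=i; t(19)→3·19+6≡11=l; r(17)→3·17+6≡5=f; o(14)→3·14+6≡22=w; n(13)→3·13+6≡19=t; g(6)→3·6+6≡24=y (all mod 26).

ilfwty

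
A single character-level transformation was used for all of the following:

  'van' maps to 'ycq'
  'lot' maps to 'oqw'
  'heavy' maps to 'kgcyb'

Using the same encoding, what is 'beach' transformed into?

egcfk

The shift depends on letter class: consonant v→y is +3, but vowel a→c is +2. Two shifts are in play — +2 for a/e/i/o/u, +3 for every other letter.
Applying it to beach: b(cons)+3=e, e(vowel)+2=g, a(vowel)+2=c, c(cons)+3=f, h(cons)+3=k.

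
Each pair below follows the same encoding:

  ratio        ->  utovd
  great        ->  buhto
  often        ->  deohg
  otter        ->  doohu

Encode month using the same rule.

jdgoy

r(17)→u(20) and a(0)→t(19) fit y≡23x+19 (mod 26); the inverse of 23 mod 26 is 17. This is an affine cipher: with a=0,…,z=25, each position x becomes (23x+19) mod 26.
For month: m(12)→23·12+19≡9=j; o(14)→23·14+19≡3=d; n(13)→23·13+19≡6=g; t(19)→23·19+19≡14=o; h(7)→23·7+19≡24=y (all mod 26).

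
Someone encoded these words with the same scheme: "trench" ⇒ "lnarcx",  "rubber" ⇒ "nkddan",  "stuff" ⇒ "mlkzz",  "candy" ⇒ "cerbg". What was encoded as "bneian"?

drawer

t(19)→l(11) and r(17)→n(13) fit y≡25x+4 (mod 26); the inverse of 25 mod 26 is 25. This is an affine cipher: with a=0,…,z=25, each position x becomes (25x+4) mod 26.
Decoding bneian: b(1)→25·(1−4)≡3=d; n(13)→25·(13−4)≡17=r; e(4)→25·(4−4)≡0=a; i(8)→25·(8−4)≡22=w; a(0)→25·(0−4)≡4=e; n(13)→25·(13−4)≡17=r (all mod 26).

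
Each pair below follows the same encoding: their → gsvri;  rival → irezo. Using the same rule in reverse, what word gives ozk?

Each pair mirrors across the alphabet (t↔g, h↔s, e↔v): positions sum to 25. Each letter is replaced by its mirror in the alphabet: a↔z, b↔y, c↔x, and so on (the Atbash cipher).
Decoding ozk: o↔l, z↔a, k↔p.

lap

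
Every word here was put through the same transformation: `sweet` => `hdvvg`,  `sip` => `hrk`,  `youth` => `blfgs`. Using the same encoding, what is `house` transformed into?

slfhv

This is the alphabet-reversal cipher (Atbash): a becomes z, b becomes y, etc.
For house: h↔s, o↔l, u↔f, s↔h, e↔v.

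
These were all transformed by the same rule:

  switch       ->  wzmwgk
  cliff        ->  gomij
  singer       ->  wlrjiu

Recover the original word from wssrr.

spoon

Shifts by position in switch: pos 0: s→w (+4), pos 1: w→z (+3), pos 2: i→m (+4), pos 3: t→w (+3) — repeating every 2. A repeating key of period 2 is used — shifts +4, +3 over and over.
Undoing it on wssrr: w−4=s, s−3=p, s−4=o, r−3=o, r−4=n.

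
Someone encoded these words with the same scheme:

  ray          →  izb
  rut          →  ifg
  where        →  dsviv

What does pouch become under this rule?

klfxs

Each letter is replaced by its mirror in the alphabet: a↔z, b↔y, c↔x, and so on (the Atbash cipher).
Applying it to pouch: p↔k, o↔l, u↔f, c↔x, h↔s.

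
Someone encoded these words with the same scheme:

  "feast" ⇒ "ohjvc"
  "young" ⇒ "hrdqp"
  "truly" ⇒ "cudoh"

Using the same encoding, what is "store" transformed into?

It's a Vigenère-style cipher with numeric key [9,3]: position i shifts by key[i mod 2].
For store: s+9=b, t+3=w, o+9=x, r+3=u, e+9=n.

bwxun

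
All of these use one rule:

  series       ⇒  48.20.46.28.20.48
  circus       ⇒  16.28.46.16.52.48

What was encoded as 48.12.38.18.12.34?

s(#19)→48 and e(#5)→20: differences scale by 2, so n = 2·pos + 10. Each letter becomes 2×(its alphabet position, a=1..z=26) + 10.
Decoding 48.12.38.18.12.34: 48→(48−10)÷2=19=s, 12→(12−10)÷2=1=a, 38→(38−10)÷2=14=n, 18→(18−10)÷2=4=d, 12→(12−10)÷2=1=a, 34→(34−10)÷2=12=l.

sandal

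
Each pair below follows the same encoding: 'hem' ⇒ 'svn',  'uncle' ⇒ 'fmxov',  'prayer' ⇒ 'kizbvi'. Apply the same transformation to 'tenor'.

Each pair mirrors across the alphabet (h↔s, e↔v, m↔n): positions sum to 25. Each letter is replaced by its mirror in the alphabet: a↔z, b↔y, c↔x, and so on (the Atbash cipher).
For tenor: t↔g, e↔v, n↔m, o↔l, r↔i.

gvmli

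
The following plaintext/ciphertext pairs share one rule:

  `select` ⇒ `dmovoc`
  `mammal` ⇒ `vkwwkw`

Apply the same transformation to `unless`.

ccovxe

The output letters match the input read backwards, each shifted +10: select reversed is tceles. Read the word backwards and shift each letter +10.
Applying it to unless: reverse → sselnu; then shift: s+10=c, s+10=c, e+10=o, l+10=v, n+10=x, u+10=e.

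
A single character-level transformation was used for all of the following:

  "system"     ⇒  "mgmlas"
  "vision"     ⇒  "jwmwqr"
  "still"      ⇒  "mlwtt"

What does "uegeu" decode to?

kayak

s(18)→m(12) and y(24)→g(6) fit y≡25x+4 (mod 26); the inverse of 25 mod 26 is 25. This is an affine cipher: with a=0,…,z=25, each position x becomes (25x+4) mod 26.
Decoding uegeu: u(20)→25·(20−4)≡10=k; e(4)→25·(4−4)≡0=a; g(6)→25·(6−4)≡24=y; e(4)→25·(4−4)≡0=a; u(20)→25·(20−4)≡10=k (all mod 26).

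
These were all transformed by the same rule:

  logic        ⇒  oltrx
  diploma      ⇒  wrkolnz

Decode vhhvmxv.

essence

Each pair mirrors across the alphabet (l↔o, o↔l, g↔t): positions sum to 25. Each letter is replaced by its mirror in the alphabet: a↔z, b↔y, c↔x, and so on (the Atbash cipher).
Decoding vhhvmxv: v↔e, h↔s, h↔s, v↔e, m↔n, x↔c, v↔e.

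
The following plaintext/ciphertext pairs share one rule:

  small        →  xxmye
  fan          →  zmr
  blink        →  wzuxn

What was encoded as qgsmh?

The output letters match the input read backwards, each shifted +12: small reversed is llams. Read the word backwards and shift each letter +12.
Decoding qgsmh: shift back: q−12=e, g−12=u, s−12=g, m−12=a, h−12=v → eugav; then reverse → vague.

vague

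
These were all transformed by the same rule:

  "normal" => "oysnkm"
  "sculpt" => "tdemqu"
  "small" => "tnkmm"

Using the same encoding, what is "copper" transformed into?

The shift depends on letter class: consonant n→o is +1, but vowel o→y is +10. Vowels shift forward by 10 and consonants shift forward by 1.
For copper: c(cons)+1=d, o(vowel)+10=y, p(cons)+1=q, p(cons)+1=q, e(vowel)+10=o, r(cons)+1=s.

dyqqos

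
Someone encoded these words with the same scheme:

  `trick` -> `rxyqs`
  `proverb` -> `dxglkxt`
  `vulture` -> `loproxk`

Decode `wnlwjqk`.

Treating letters as 0–25, the rule is x ↦ 23x + 22 (mod 26).
Decoding wnlwjqk: w(22)→17·(22−22)≡0=a; n(13)→17·(13−22)≡3=d; l(11)→17·(11−22)≡21=v; w(22)→17·(22−22)≡0=a; j(9)→17·(9−22)≡13=n; q(16)→17·(16−22)≡2=c; k(10)→17·(10−22)≡4=e (all mod 26).

advance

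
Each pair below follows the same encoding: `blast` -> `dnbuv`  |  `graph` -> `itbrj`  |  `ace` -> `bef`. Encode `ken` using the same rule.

The rule splits by letter class: vowels +1, consonants +2.
Applying it to ken: k(cons)+2=m, e(vowel)+1=f, n(cons)+2=p.

mfp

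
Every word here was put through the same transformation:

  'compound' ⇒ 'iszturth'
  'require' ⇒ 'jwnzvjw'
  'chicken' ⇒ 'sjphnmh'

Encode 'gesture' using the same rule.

The output letters match the input read backwards, each shifted +5: compound reversed is dnuopmoc. The word is reversed, then every letter is shifted forward by 5.
For gesture: reverse → erutseg; then shift: e+5=j, r+5=w, u+5=z, t+5=y, s+5=x, e+5=j, g+5=l.

jwzyxjl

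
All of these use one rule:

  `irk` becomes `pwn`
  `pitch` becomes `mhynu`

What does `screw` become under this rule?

Two steps: reverse the string, then apply a Caesar shift of +5.
On screw: reverse → wercs; then shift: w+5=b, e+5=j, r+5=w, c+5=h, s+5=x.

bjwhx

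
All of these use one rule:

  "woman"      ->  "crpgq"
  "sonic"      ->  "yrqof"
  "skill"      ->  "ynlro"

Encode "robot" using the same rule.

Shifts by position in woman: pos 0: w→c (+6), pos 1: o→r (+3), pos 2: m→p (+3), pos 3: a→g (+6), pos 4: n→q (+3) — repeating every 3. The shifts repeat in a cycle of length 3: positions 0,1,… shift by +6, +3, +3, then the pattern repeats.
For robot: r+6=x, o+3=r, b+3=e, o+6=u, t+3=w.

xreuw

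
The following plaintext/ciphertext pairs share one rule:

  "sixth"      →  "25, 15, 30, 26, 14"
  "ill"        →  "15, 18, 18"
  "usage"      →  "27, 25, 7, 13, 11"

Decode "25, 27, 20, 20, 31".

The number is (letter's place in the alphabet, a=1) + 6.
Undoing it on 25, 27, 20, 20, 31: 25→(25−6)÷1=19=s, 27→(27−6)÷1=21=u, 20→(20−6)÷1=14=n, 20→(20−6)÷1=14=n, 31→(31−6)÷1=25=y.

sunny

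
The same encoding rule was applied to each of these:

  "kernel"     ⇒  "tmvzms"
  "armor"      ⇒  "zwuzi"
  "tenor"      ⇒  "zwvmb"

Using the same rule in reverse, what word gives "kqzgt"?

The output letters match the input read backwards, each shifted +8: kernel reversed is lenrek. Read the word backwards and shift each letter +8.
Decoding kqzgt: shift back: k−8=c, q−8=i, z−8=r, g−8=y, t−8=l → ciryl; then reverse → lyric.

lyric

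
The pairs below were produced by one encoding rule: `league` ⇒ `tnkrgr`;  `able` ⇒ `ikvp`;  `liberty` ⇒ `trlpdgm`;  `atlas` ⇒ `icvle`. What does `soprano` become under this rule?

In league: l→t is +8, e→n is +9, a→k is +10, g→r is +11 — the shift increases by 1 each position. Letter i (0-indexed) is shifted by i+8, so successive shifts are 8, 9, 10, ….
Applying it to soprano: s+8=a, o+9=x, p+10=z, r+11=c, a+12=m, n+13=a, o+14=c.

axzcmac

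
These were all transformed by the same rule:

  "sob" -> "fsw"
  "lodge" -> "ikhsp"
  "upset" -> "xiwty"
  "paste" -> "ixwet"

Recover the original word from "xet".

pat

The word is reversed, then every letter is shifted forward by 4.
Decoding xet: shift back: x−4=t, e−4=a, t−4=p → tap; then reverse → pat.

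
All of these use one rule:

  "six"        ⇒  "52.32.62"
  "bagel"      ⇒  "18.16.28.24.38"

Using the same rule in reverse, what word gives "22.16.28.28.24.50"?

s(#19)→52 and i(#9)→32: differences scale by 2, so n = 2·pos + 14. The formula is n = 2×(alphabet index, a=1) + 14.
Undoing it on 22.16.28.28.24.50: 22→(22−14)÷2=4=d, 16→(16−14)÷2=1=a, 28→(28−14)÷2=7=g, 28→(28−14)÷2=7=g, 24→(24−14)÷2=5=e, 50→(50−14)÷2=18=r.

dagger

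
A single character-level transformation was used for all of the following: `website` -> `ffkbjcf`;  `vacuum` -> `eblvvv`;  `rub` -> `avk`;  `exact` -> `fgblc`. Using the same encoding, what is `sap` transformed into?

Vowels shift forward by 1 and consonants shift forward by 9.
Applying it to sap: s(cons)+9=b, a(vowel)+1=b, p(cons)+9=y.

bby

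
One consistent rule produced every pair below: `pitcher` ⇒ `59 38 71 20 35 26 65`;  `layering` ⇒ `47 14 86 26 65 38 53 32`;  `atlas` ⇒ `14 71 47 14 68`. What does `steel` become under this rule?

p(#16)→59 and i(#9)→38: differences scale by 3, so n = 3·pos + 11. Each letter becomes 3×(its alphabet position, a=1..z=26) + 11.
Applying it to steel: s=19→68, t=20→71, e=5→26, e=5→26, l=12→47.

68 71 26 26 47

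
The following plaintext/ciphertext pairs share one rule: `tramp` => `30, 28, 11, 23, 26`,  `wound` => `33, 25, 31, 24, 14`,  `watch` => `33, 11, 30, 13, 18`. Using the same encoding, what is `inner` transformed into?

t is letter #20 and maps to 30: an offset of 10. The number is (letter's place in the alphabet, a=1) + 10.
Applying it to inner: i=9→19, n=14→24, n=14→24, e=5→15, r=18→28.

19, 24, 24, 15, 28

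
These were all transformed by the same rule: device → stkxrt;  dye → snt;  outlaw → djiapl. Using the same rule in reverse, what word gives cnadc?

nylon

Compare letters: d→s is +15, e→t is +15, v→k is +15 — a constant shift. This is a Caesar cipher with shift 15.
Reversing it on cnadc: c−15=n, n−15=y, a−15=l, d−15=o, c−15=n.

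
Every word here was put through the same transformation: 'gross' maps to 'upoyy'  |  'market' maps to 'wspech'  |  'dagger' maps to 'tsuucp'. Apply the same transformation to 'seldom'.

g(6)→u(20) and r(17)→p(15) fit y≡9x+18 (mod 26); the inverse of 9 mod 26 is 3. Each letter's alphabet position (a=0..z=25) is mapped through 9·x+18 mod 26 — an affine cipher.
For seldom: s(18)→9·18+18≡24=y; e(4)→9·4+18≡2=c; l(11)→9·11+18≡13=n; d(3)→9·3+18≡19=t; o(14)→9·14+18≡14=o; m(12)→9·12+18≡22=w (all mod 26).

ycntow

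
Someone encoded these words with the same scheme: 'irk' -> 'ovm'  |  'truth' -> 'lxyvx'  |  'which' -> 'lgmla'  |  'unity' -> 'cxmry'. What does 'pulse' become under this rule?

iwpyt

The word is reversed, then every letter is shifted forward by 4.
Applying it to pulse: reverse → eslup; then shift: e+4=i, s+4=w, l+4=p, u+4=y, p+4=t.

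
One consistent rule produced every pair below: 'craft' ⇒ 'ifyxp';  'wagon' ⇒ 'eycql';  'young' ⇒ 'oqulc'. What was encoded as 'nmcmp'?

c(2)→i(8) and r(17)→f(5) fit y≡5x+24 (mod 26); the inverse of 5 mod 26 is 21. Treating letters as 0–25, the rule is x ↦ 5x + 24 (mod 26).
Reversing it on nmcmp: n(13)→21·(13−24)≡3=d; m(12)→21·(12−24)≡8=i; c(2)→21·(2−24)≡6=g; m(12)→21·(12−24)≡8=i; p(15)→21·(15−24)≡19=t (all mod 26).

digit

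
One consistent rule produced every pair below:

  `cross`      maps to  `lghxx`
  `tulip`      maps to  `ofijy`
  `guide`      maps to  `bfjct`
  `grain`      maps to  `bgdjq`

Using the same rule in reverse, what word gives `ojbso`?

c(2)→l(11) and r(17)→g(6) fit y≡17x+3 (mod 26); the inverse of 17 mod 26 is 23. Treating letters as 0–25, the rule is x ↦ 17x + 3 (mod 26).
Reversing it on ojbso: o(14)→23·(14−3)≡19=t; j(9)→23·(9−3)≡8=i; b(1)→23·(1−3)≡6=g; s(18)→23·(18−3)≡7=h; o(14)→23·(14−3)≡19=t (all mod 26).

tight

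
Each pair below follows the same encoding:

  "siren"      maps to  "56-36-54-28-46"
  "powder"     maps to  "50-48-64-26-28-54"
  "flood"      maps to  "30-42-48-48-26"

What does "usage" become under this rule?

s(#19)→56 and i(#9)→36: differences scale by 2, so n = 2·pos + 18. With a=1..z=26, the number is 2·pos + 18.
On usage: u=21→60, s=19→56, a=1→20, g=7→32, e=5→28.

60-56-20-32-28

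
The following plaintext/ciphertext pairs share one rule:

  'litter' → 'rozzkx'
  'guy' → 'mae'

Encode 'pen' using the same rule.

Compare letters: l→r is +6, i→o is +6, t→z is +6 — a constant shift. Each letter is shifted forward by 6 in the alphabet (a Caesar shift of +6).
On pen: p+6=v, e+6=k, n+6=t.

vkt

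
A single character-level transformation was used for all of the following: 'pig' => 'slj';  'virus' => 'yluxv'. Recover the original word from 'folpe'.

Compare letters: p→s is +3, i→l is +3, g→j is +3 — a constant shift. It's a constant shift of +3 (ROT3).
Reversing it on folpe: f−3=c, o−3=l, l−3=i, p−3=m, e−3=b.

climb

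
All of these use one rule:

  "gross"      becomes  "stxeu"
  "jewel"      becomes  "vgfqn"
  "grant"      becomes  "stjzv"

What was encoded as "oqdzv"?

count

Shifts by position in gross: pos 0: g→s (+12), pos 1: r→t (+2), pos 2: o→x (+9), pos 3: s→e (+12), pos 4: s→u (+2) — repeating every 3. A repeating key of period 3 is used — shifts +12, +2, +9 over and over.
Undoing it on oqdzv: o−12=c, q−2=o, d−9=u, z−12=n, v−2=t.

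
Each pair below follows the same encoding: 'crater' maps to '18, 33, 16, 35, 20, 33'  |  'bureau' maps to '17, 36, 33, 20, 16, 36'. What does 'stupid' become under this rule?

c is letter #3 and maps to 18: an offset of 15. Each letter is replaced by its alphabet position (a=1..z=26) + 15.
On stupid: s=19→34, t=20→35, u=21→36, p=16→31, i=9→24, d=4→19.

34, 35, 36, 31, 24, 19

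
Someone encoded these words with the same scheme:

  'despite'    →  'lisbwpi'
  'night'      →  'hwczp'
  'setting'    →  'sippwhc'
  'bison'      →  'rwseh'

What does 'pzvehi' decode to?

throne

d(3)→l(11) and e(4)→i(8) fit y≡23x+20 (mod 26); the inverse of 23 mod 26 is 17. Each letter's alphabet position (a=0..z=25) is mapped through 23·x+20 mod 26 — an affine cipher.
Undoing it on pzvehi: p(15)→17·(15−20)≡19=t; z(25)→17·(25−20)≡7=h; v(21)→17·(21−20)≡17=r; e(4)→17·(4−20)≡14=o; h(7)→17·(7−20)≡13=n; i(8)→17·(8−20)≡4=e (all mod 26).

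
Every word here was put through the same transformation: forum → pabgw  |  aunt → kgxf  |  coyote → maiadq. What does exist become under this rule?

It's a Vigenère-style cipher with numeric key [10,12]: position i shifts by key[i mod 2].
On exist: e+10=o, x+12=j, i+10=s, s+12=e, t+10=d.

ojsed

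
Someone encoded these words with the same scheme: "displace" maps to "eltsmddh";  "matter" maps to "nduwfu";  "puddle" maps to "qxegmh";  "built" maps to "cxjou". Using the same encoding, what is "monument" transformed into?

nroxnhow

A repeating key of period 2 is used — shifts +1, +3 over and over.
Applying it to monument: m+1=n, o+3=r, n+1=o, u+3=x, m+1=n, e+3=h, n+1=o, t+3=w.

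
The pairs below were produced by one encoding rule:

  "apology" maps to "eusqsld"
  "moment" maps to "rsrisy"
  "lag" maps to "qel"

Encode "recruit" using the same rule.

wihwymy

The rule splits by letter class: vowels +4, consonants +5.
For recruit: r(cons)+5=w, e(vowel)+4=i, c(cons)+5=h, r(cons)+5=w, u(vowel)+4=y, i(vowel)+4=m, t(cons)+5=y.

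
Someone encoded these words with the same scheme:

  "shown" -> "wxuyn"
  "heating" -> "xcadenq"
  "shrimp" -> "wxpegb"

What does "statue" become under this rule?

wdadkc

This is an affine cipher: with a=0,…,z=25, each position x becomes (7x+0) mod 26.
On statue: s(18)→7·18+0≡22=w; t(19)→7·19+0≡3=d; a(0)→7·0+0≡0=a; t(19)→7·19+0≡3=d; u(20)→7·20+0≡10=k; e(4)→7·4+0≡2=c (all mod 26).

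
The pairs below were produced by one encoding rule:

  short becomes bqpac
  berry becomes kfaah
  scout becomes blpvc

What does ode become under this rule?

The rule splits by letter class: vowels +1, consonants +9.
On ode: o(vowel)+1=p, d(cons)+9=m, e(vowel)+1=f.

pmf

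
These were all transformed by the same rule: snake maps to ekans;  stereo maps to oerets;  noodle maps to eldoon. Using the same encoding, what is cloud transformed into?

duolc

The word is simply reversed.
On cloud: reverse → duolc.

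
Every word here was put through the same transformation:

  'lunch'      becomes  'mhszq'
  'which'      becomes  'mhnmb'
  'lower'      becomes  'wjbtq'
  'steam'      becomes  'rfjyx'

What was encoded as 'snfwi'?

Two steps: reverse the string, then apply a Caesar shift of +5.
Decoding snfwi: shift back: s−5=n, n−5=i, f−5=a, w−5=r, i−5=d → niard; then reverse → drain.

drain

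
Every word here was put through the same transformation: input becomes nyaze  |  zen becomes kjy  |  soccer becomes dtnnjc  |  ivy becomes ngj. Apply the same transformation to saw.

dfh

The shift depends on letter class: consonant n→y is +11, but vowel i→n is +5. Two shifts are in play — +5 for a/e/i/o/u, +11 for every other letter.
Applying it to saw: s(cons)+11=d, a(vowel)+5=f, w(cons)+11=h.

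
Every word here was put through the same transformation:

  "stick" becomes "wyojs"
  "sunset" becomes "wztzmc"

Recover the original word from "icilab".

In stick: s→w is +4, t→y is +5, i→o is +6, c→j is +7 — the shift increases by 1 each position. Each letter shifts forward by (position + 4), i.e. 4, 5, 6, … — the shift grows by one for each successive letter.
Decoding icilab: i−4=e, c−5=x, i−6=c, l−7=e, a−8=s, b−9=s.

excess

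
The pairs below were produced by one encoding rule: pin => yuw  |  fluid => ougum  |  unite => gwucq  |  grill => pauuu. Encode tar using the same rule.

The shift depends on letter class: consonant p→y is +9, but vowel i→u is +12. Vowels shift forward by 12 and consonants shift forward by 9.
On tar: t(cons)+9=c, a(vowel)+12=m, r(cons)+9=a.

cma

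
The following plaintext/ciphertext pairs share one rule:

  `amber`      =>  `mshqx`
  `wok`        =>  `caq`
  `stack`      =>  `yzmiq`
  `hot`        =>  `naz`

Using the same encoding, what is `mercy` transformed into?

sqxie

The shift depends on letter class: consonant m→s is +6, but vowel a→m is +12. Two shifts are in play — +12 for a/e/i/o/u, +6 for every other letter.
For mercy: m(cons)+6=s, e(vowel)+12=q, r(cons)+6=x, c(cons)+6=i, y(cons)+6=e.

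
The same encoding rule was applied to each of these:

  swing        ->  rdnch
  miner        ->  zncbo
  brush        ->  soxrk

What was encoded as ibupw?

petal

s(18)→r(17) and w(22)→d(3) fit y≡3x+15 (mod 26); the inverse of 3 mod 26 is 9. Each letter's alphabet position (a=0..z=25) is mapped through 3·x+15 mod 26 — an affine cipher.
Decoding ibupw: i(8)→9·(8−15)≡15=p; b(1)→9·(1−15)≡4=e; u(20)→9·(20−15)≡19=t; p(15)→9·(15−15)≡0=a; w(22)→9·(22−15)≡11=l (all mod 26).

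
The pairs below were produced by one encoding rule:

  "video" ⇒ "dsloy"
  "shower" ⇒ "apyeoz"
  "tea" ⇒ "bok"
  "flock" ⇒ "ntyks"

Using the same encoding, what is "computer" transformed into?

kyuxeboz

The shift depends on letter class: consonant v→d is +8, but vowel i→s is +10. The rule splits by letter class: vowels +10, consonants +8.
On computer: c(cons)+8=k, o(vowel)+10=y, m(cons)+8=u, p(cons)+8=x, u(vowel)+10=e, t(cons)+8=b, e(vowel)+10=o, r(cons)+8=z.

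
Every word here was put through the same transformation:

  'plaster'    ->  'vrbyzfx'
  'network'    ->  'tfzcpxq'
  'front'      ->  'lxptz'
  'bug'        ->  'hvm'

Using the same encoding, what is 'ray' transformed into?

The shift depends on letter class: consonant p→v is +6, but vowel a→b is +1. Vowels shift forward by 1 and consonants shift forward by 6.
Applying it to ray: r(cons)+6=x, a(vowel)+1=b, y(cons)+6=e.

xbe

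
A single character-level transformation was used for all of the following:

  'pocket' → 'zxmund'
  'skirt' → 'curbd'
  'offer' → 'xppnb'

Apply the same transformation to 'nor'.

The shift depends on letter class: consonant p→z is +10, but vowel o→x is +9. The rule splits by letter class: vowels +9, consonants +10.
For nor: n(cons)+10=x, o(vowel)+9=x, r(cons)+10=b.

xxb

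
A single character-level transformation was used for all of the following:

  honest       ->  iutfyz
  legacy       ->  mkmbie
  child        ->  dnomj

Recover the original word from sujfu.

rodeo

The shifts repeat in a cycle of length 3: positions 0,1,… shift by +1, +6, +6, then the pattern repeats.
Reversing it on sujfu: s−1=r, u−6=o, j−6=d, f−1=e, u−6=o.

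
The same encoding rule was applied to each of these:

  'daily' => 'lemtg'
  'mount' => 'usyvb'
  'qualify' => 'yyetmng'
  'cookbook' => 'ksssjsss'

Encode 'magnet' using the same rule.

The rule splits by letter class: vowels +4, consonants +8.
On magnet: m(cons)+8=u, a(vowel)+4=e, g(cons)+8=o, n(cons)+8=v, e(vowel)+4=i, t(cons)+8=b.

ueovib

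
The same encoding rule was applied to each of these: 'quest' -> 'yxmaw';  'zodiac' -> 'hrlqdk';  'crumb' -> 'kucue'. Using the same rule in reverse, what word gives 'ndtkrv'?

Shifts by position in quest: pos 0: q→y (+8), pos 1: u→x (+3), pos 2: e→m (+8), pos 3: s→a (+8), pos 4: t→w (+3) — repeating every 3. It's a Vigenère-style cipher with numeric key [8,3,8]: position i shifts by key[i mod 3].
Decoding ndtkrv: n−8=f, d−3=a, t−8=l, k−8=c, r−3=o, v−8=n.

falcon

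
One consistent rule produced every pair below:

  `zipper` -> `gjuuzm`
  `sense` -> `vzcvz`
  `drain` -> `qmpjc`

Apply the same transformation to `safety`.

vpizex

This is an affine cipher: with a=0,…,z=25, each position x becomes (9x+15) mod 26.
Applying it to safety: s(18)→9·18+15≡21=v; a(0)→9·0+15≡15=p; f(5)→9·5+15≡8=i; e(4)→9·4+15≡25=z; t(19)→9·19+15≡4=e; y(24)→9·24+15≡23=x (all mod 26).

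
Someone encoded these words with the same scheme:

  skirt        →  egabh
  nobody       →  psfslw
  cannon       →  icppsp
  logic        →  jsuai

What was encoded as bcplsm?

Treating letters as 0–25, the rule is x ↦ 3x + 2 (mod 26).
Reversing it on bcplsm: b(1)→9·(1−2)≡17=r; c(2)→9·(2−2)≡0=a; p(15)→9·(15−2)≡13=n; l(11)→9·(11−2)≡3=d; s(18)→9·(18−2)≡14=o; m(12)→9·(12−2)≡12=m (all mod 26).

random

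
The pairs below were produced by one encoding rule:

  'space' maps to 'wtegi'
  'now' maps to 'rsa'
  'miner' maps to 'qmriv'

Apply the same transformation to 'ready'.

It's a constant shift of +4 (ROT4).
On ready: r+4=v, e+4=i, a+4=e, d+4=h, y+4=c.

viehc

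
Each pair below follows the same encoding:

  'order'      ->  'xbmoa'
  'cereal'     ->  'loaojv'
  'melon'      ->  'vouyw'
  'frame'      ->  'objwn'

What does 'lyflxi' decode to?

Shifts by position in order: pos 0: o→x (+9), pos 1: r→b (+10), pos 2: d→m (+9), pos 3: e→o (+10) — repeating every 2. A repeating key of period 2 is used — shifts +9, +10 over and over.
Undoing it on lyflxi: l−9=c, y−10=o, f−9=w, l−10=b, x−9=o, i−10=y.

cowboy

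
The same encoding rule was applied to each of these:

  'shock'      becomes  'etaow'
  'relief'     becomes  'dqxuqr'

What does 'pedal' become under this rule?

bqpmx

Every letter moves 12 places later in the alphabet, wrapping around z→a.
On pedal: p+12=b, e+12=q, d+12=p, a+12=m, l+12=x.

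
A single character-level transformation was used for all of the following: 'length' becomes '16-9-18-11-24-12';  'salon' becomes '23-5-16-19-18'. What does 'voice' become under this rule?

26-19-13-7-9

Each letter is replaced by its alphabet position (a=1..z=26) + 4.
For voice: v=22→26, o=15→19, i=9→13, c=3→7, e=5→9.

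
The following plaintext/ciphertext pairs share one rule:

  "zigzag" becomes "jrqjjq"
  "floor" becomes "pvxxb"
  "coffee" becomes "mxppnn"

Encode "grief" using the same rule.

qbrnp

The shift depends on letter class: consonant z→j is +10, but vowel i→r is +9. Vowels shift forward by 9 and consonants shift forward by 10.
Applying it to grief: g(cons)+10=q, r(cons)+10=b, i(vowel)+9=r, e(vowel)+9=n, f(cons)+10=p.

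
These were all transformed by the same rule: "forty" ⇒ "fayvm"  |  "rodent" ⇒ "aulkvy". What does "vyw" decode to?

pro

The output letters match the input read backwards, each shifted +7: forty reversed is ytrof. Two steps: reverse the string, then apply a Caesar shift of +7.
Undoing it on vyw: shift back: v−7=o, y−7=r, w−7=p → orp; then reverse → pro.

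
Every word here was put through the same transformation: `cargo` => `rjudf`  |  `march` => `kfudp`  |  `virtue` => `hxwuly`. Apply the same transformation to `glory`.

The output letters match the input read backwards, each shifted +3: cargo reversed is ograc. Read the word backwards and shift each letter +3.
On glory: reverse → yrolg; then shift: y+3=b, r+3=u, o+3=r, l+3=o, g+3=j.

buroj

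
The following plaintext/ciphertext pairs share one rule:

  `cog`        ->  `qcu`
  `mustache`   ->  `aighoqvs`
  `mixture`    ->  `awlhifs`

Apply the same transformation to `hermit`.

vsfawh

Compare letters: c→q is +14, o→c is +14, g→u is +14 — a constant shift. It's a constant shift of +14 (ROT14).
For hermit: h+14=v, e+14=s, r+14=f, m+14=a, i+14=w, t+14=h.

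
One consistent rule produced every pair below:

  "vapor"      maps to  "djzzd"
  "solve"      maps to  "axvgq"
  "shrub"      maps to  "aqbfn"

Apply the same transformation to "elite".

Letter i (0-indexed) is shifted by i+8, so successive shifts are 8, 9, 10, ….
On elite: e+8=m, l+9=u, i+10=s, t+11=e, e+12=q.

museq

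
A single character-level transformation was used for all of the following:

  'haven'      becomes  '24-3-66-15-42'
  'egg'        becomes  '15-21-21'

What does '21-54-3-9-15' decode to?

h(#8)→24 and a(#1)→3: differences scale by 3, so n = 3·pos + 0. With a=1..z=26, the number is 3·pos.
Undoing it on 21-54-3-9-15: 21→(21−0)÷3=7=g, 54→(54−0)÷3=18=r, 3→(3−0)÷3=1=a, 9→(9−0)÷3=3=c, 15→(15−0)÷3=5=e.

grace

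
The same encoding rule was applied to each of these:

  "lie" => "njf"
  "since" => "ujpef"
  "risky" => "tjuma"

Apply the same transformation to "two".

vyp

The shift depends on letter class: consonant l→n is +2, but vowel i→j is +1. Two shifts are in play — +1 for a/e/i/o/u, +2 for every other letter.
Applying it to two: t(cons)+2=v, w(cons)+2=y, o(vowel)+1=p.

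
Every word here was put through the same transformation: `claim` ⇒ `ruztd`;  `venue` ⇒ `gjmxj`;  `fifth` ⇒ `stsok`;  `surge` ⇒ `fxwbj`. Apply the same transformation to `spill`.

fetuu

Each letter's alphabet position (a=0..z=25) is mapped through 9·x+25 mod 26 — an affine cipher.
For spill: s(18)→9·18+25≡5=f; p(15)→9·15+25≡4=e; i(8)→9·8+25≡19=t; l(11)→9·11+25≡20=u; l(11)→9·11+25≡20=u (all mod 26).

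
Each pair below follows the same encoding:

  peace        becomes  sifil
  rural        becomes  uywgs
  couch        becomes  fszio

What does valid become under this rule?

yeqok

In peace: p→s is +3, e→i is +4, a→f is +5, c→i is +6 — the shift increases by 1 each position. The shift increases by 1 at each position, starting from +3: 3, 4, 5, ….
Applying it to valid: v+3=y, a+4=e, l+5=q, i+6=o, d+7=k.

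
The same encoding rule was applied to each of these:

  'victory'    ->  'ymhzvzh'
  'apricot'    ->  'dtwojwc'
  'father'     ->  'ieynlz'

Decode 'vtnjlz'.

spider

The shift increases by 1 at each position, starting from +3: 3, 4, 5, ….
Reversing it on vtnjlz: v−3=s, t−4=p, n−5=i, j−6=d, l−7=e, z−8=r.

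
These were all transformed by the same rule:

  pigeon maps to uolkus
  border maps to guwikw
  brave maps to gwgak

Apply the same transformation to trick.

ywohp

Two shifts are in play — +6 for a/e/i/o/u, +5 for every other letter.
On trick: t(cons)+5=y, r(cons)+5=w, i(vowel)+6=o, c(cons)+5=h, k(cons)+5=p.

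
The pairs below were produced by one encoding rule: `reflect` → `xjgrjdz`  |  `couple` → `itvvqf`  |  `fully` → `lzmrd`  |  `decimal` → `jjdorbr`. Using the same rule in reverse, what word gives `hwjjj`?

Shifts by position in reflect: pos 0: r→x (+6), pos 1: e→j (+5), pos 2: f→g (+1), pos 3: l→r (+6), pos 4: e→j (+5), pos 5: c→d (+1) — repeating every 3. A repeating key of period 3 is used — shifts +6, +5, +1 over and over.
Reversing it on hwjjj: h−6=b, w−5=r, j−1=i, j−6=d, j−5=e.

bride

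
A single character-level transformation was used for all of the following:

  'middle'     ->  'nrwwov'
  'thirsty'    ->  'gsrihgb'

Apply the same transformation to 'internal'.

rmgvimzo

Each pair mirrors across the alphabet (m↔n, i↔r, d↔w): positions sum to 25. This is the alphabet-reversal cipher (Atbash): a becomes z, b becomes y, etc.
On internal: i↔r, n↔m, t↔g, e↔v, r↔i, n↔m, a↔z, l↔o.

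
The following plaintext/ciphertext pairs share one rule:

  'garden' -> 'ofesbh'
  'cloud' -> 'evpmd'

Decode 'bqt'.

spa

The output letters match the input read backwards, each shifted +1: garden reversed is nedrag. Two steps: reverse the string, then apply a Caesar shift of +1.
Undoing it on bqt: shift back: b−1=a, q−1=p, t−1=s → aps; then reverse → spa.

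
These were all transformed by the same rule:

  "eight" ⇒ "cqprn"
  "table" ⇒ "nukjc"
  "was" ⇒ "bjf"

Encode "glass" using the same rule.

The output letters match the input read backwards, each shifted +9: eight reversed is thgie. Two steps: reverse the string, then apply a Caesar shift of +9.
Applying it to glass: reverse → ssalg; then shift: s+9=b, s+9=b, a+9=j, l+9=u, g+9=p.

bbjup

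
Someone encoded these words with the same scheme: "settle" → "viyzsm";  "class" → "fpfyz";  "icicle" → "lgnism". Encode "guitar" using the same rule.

In settle: s→v is +3, e→i is +4, t→y is +5, t→z is +6 — the shift increases by 1 each position. Letter i (0-indexed) is shifted by i+3, so successive shifts are 3, 4, 5, ….
For guitar: g+3=j, u+4=y, i+5=n, t+6=z, a+7=h, r+8=z.

jynzhz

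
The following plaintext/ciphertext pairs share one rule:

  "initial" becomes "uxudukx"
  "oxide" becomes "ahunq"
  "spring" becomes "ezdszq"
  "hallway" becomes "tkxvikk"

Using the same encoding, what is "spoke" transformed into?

Shifts by position in initial: pos 0: i→u (+12), pos 1: n→x (+10), pos 2: i→u (+12), pos 3: t→d (+10) — repeating every 2. It's a Vigenère-style cipher with numeric key [12,10]: position i shifts by key[i mod 2].
Applying it to spoke: s+12=e, p+10=z, o+12=a, k+10=u, e+12=q.

ezauq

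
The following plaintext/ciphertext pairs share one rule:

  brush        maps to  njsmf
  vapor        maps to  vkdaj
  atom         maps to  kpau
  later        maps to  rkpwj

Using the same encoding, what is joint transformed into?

b(1)→n(13) and r(17)→j(9) fit y≡3x+10 (mod 26); the inverse of 3 mod 26 is 9. Each letter's alphabet position (a=0..z=25) is mapped through 3·x+10 mod 26 — an affine cipher.
Applying it to joint: j(9)→3·9+10≡11=l; o(14)→3·14+10≡0=a; i(8)→3·8+10≡8=i; n(13)→3·13+10≡23=x; t(19)→3·19+10≡15=p (all mod 26).

laixp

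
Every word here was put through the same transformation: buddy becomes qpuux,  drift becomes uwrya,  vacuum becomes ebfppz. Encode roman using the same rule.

wdzbo

Treating letters as 0–25, the rule is x ↦ 15x + 1 (mod 26).
On roman: r(17)→15·17+1≡22=w; o(14)→15·14+1≡3=d; m(12)→15·12+1≡25=z; a(0)→15·0+1≡1=b; n(13)→15·13+1≡14=o (all mod 26).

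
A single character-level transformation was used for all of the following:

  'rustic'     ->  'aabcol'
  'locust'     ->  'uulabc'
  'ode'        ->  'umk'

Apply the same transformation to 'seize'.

bkoik

Vowels shift forward by 6 and consonants shift forward by 9.
On seize: s(cons)+9=b, e(vowel)+6=k, i(vowel)+6=o, z(cons)+9=i, e(vowel)+6=k.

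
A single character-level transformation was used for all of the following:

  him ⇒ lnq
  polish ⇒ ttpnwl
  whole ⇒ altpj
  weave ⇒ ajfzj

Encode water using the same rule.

The shift depends on letter class: consonant h→l is +4, but vowel i→n is +5. Vowels shift forward by 5 and consonants shift forward by 4.
For water: w(cons)+4=a, a(vowel)+5=f, t(cons)+4=x, e(vowel)+5=j, r(cons)+4=v.

afxjv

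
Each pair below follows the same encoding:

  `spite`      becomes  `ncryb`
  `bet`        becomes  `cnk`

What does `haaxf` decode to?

worry

The output letters match the input read backwards, each shifted +9: spite reversed is etips. Read the word backwards and shift each letter +9.
Reversing it on haaxf: shift back: h−9=y, a−9=r, a−9=r, x−9=o, f−9=w → yrrow; then reverse → worry.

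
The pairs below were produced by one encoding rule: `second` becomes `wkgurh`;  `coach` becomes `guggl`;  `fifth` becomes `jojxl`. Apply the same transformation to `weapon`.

Vowels shift forward by 6 and consonants shift forward by 4.
For weapon: w(cons)+4=a, e(vowel)+6=k, a(vowel)+6=g, p(cons)+4=t, o(vowel)+6=u, n(cons)+4=r.

akgtur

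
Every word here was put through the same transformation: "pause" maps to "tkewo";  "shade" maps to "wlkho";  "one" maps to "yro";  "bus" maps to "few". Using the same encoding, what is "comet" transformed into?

gyqox

The shift depends on letter class: consonant p→t is +4, but vowel a→k is +10. Vowels shift forward by 10 and consonants shift forward by 4.
Applying it to comet: c(cons)+4=g, o(vowel)+10=y, m(cons)+4=q, e(vowel)+10=o, t(cons)+4=x.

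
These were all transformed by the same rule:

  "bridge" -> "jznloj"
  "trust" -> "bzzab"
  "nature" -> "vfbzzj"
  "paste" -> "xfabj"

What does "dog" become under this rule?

The shift depends on letter class: consonant b→j is +8, but vowel i→n is +5. Two shifts are in play — +5 for a/e/i/o/u, +8 for every other letter.
For dog: d(cons)+8=l, o(vowel)+5=t, g(cons)+8=o.

lto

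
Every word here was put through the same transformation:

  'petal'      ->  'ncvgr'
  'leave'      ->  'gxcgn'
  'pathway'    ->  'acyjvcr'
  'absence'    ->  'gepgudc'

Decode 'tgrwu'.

The word is reversed, then every letter is shifted forward by 2.
Reversing it on tgrwu: shift back: t−2=r, g−2=e, r−2=p, w−2=u, u−2=s → repus; then reverse → super.

super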